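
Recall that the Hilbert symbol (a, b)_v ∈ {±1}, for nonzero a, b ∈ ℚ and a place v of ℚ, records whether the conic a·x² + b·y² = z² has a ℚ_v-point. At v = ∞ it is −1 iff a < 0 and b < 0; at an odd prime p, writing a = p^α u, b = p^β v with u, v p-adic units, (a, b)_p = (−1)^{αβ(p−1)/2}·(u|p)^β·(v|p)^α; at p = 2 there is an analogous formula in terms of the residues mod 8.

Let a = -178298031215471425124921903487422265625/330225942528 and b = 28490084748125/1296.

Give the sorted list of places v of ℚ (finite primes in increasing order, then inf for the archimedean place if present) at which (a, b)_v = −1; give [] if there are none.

[3, 7, 13, 17, 23, 31]

(a, b) ≡ (-226083, 933317) mod (ℚ^×)²; places V = {2, 3, 5, 7, 11, 13, 17, 19, 23, 31, 37, ∞}.
(a,b)_3: α=-9, u≡2; β=-4, v≡2 (mod 3); (2|3)=-1, (2|3)=-1; sign (−1)^0·-1^-4·-1^-9 = -1.
(a,b)_31: α=3, u≡29; β=1, v≡13 (mod 31); (29|31)=-1, (13|31)=-1; sign (−1)^1·-1^1·-1^3 = -1.
(a,b)_7: α=0, u≡3; β=1, v≡1 (mod 7); (3|7)=-1, (1|7)=+1; sign (−1)^0·-1^1·+1^0 = -1.
(a,b)_23: α=2, u≡22; β=1, v≡19 (mod 23); (22|23)=-1, (19|23)=-1; sign (−1)^0·-1^1·-1^2 = -1.
(a,b)_13: α=5, u≡9; β=2, v≡7 (mod 13); (9|13)=+1, (7|13)=-1; sign (−1)^0·+1^2·-1^5 = -1.
(a,b)_19: α=2, u≡5; β=0, v≡15 (mod 19); (5|19)=+1, (15|19)=-1; sign (−1)^0·+1^0·-1^2 = +1.
(a,b)_2: α=-24, β=-4; u≡5, v≡5 (mod 8); ε(u)ε(v)=0·0, αω(v)=-24·1, βω(u)=-4·1; sum ≡ 0  ⇒  +1.
(a,b)_17: α=9, u≡11; β=3, v≡8 (mod 17); (11|17)=-1, (8|17)=+1; sign (−1)^0·-1^3·+1^9 = -1.
(a,b)_37: α=2, u≡6; β=0, v≡32 (mod 37); (6|37)=-1, (32|37)=-1; sign (−1)^0·-1^0·-1^2 = +1.
(a,b)_11: α=3, u≡10; β=1, v≡4 (mod 11); (10|11)=-1, (4|11)=+1; sign (−1)^1·-1^1·+1^3 = +1.
(a,b)_5: α=8, u≡3; β=4, v≡2 (mod 5); (3|5)=-1, (2|5)=-1; sign (−1)^0·-1^4·-1^8 = +1.
(a,b)_∞: sgn(-226083)=−, sgn(933317)=+, so +1.
(-226083, 933317 / ℚ) ramifies at {3, 7, 13, 17, 23, 31}: a division algebra.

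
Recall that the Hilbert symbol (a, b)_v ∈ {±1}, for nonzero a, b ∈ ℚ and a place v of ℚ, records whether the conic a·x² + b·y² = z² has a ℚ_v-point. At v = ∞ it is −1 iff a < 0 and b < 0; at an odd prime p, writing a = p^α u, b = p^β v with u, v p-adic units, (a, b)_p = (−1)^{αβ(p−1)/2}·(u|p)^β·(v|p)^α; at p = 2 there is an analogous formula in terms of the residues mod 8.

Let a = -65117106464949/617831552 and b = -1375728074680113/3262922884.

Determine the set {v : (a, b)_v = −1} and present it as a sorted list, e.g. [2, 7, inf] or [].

Mod squares: a ≡ -42, b ≡ -33. Check v ∈ {∞, 2, 3, 7, 11, 13}.
v=2: v_2(a)=-7, v_2(b)=-2; units ≡ 3, 7 (mod 8); ε·ε+αω+βω = 1·1+-7·0+-2·1 ≡ 1  ⇒  (a,b)_2 = -1.
v=13: a=13^-6·(≡3), b=13^-8·(≡7) mod 13; (3|13)=+1, (7|13)=-1; (−1)^{-6·-8·6}·(+1)^-8·(-1)^-6 = +1.
v=7: a=7^5·(≡2), b=7^4·(≡4) mod 7; (2|7)=+1, (4|7)=+1; (−1)^{5·4·3}·(+1)^4·(+1)^5 = +1.
v=11: a=11^6·(≡8), b=11^9·(≡8) mod 11; (8|11)=-1, (8|11)=-1; (−1)^{6·9·5}·(-1)^9·(-1)^6 = -1.
v=∞: -42 < 0 and -33 < 0  ⇒  (a,b)_∞ = -1.
v=3: a=3^7·(≡1), b=3^5·(≡1) mod 3; (1|3)=+1, (1|3)=+1; (−1)^{7·5·1}·(+1)^5·(+1)^7 = -1.
|Ram(-42, -33)| = 4, even; anisotropic at {2, 3, 11, ∞}.

[2, 3, 11, inf]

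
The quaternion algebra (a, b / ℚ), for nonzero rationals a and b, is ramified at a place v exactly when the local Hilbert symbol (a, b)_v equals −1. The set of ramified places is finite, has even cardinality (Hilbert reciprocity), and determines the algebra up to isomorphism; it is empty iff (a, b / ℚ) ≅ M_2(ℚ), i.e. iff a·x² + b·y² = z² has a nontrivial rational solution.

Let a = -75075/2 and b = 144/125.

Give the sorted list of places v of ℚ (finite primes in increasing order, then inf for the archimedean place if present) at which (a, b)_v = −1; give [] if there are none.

(a, b) ≡ (-6006, 5) mod (ℚ^×)²; places V = {2, 3, 5, 7, 11, 13, ∞}.
(a,b)_13: α=1, u≡5; β=0, v≡5 (mod 13); (5|13)=-1, (5|13)=-1; sign (−1)^0·-1^0·-1^1 = -1.
(a,b)_7: α=1, u≡3; β=0, v≡3 (mod 7); (3|7)=-1, (3|7)=-1; sign (−1)^0·-1^0·-1^1 = -1.
(a,b)_3: α=1, u≡2; β=2, v≡2 (mod 3); (2|3)=-1, (2|3)=-1; sign (−1)^0·-1^2·-1^1 = -1.
(a,b)_5: α=2, u≡1; β=-3, v≡4 (mod 5); (1|5)=+1, (4|5)=+1; sign (−1)^0·+1^-3·+1^2 = +1.
(a,b)_11: α=1, u≡3; β=0, v≡3 (mod 11); (3|11)=+1, (3|11)=+1; sign (−1)^0·+1^0·+1^1 = +1.
(a,b)_∞: sgn(-6006)=−, sgn(5)=+, so +1.
(a,b)_2: α=-1, β=4; u≡5, v≡5 (mod 8); ε(u)ε(v)=0·0, αω(v)=-1·1, βω(u)=4·1; sum ≡ 1  ⇒  -1.
|Ram(-6006, 5)| = 4, even; anisotropic at {2, 3, 7, 13}.

[2, 3, 7, 13]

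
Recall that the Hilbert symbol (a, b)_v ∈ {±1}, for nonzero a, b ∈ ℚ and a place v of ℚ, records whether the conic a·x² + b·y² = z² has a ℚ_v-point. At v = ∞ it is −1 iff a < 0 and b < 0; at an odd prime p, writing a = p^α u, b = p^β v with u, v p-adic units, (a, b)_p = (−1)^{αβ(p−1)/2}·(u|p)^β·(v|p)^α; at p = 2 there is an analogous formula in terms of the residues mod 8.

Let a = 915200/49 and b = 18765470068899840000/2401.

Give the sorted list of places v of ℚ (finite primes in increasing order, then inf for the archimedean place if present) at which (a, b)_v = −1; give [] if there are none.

Mod squares: a ≡ 143, b ≡ 2431. Check v ∈ {∞, 2, 3, 5, 7, 11, 13, 17}.
v=13: a=13^1·(≡7), b=13^3·(≡2) mod 13; (7|13)=-1, (2|13)=-1; (−1)^{1·3·6}·(-1)^3·(-1)^1 = +1.
v=5: a=5^2·(≡2), b=5^4·(≡4) mod 5; (2|5)=-1, (4|5)=+1; (−1)^{2·4·2}·(-1)^4·(+1)^2 = +1.
v=∞: 143 > 0 and 2431 > 0  ⇒  (a,b)_∞ = +1.
v=11: a=11^1·(≡8), b=11^3·(≡4) mod 11; (8|11)=-1, (4|11)=+1; (−1)^{1·3·5}·(-1)^3·(+1)^1 = +1.
v=3: a=3^0·(≡2), b=3^2·(≡1) mod 3; (2|3)=-1, (1|3)=+1; (−1)^{0·2·1}·(-1)^2·(+1)^0 = +1.
v=17: a=17^0·(≡6), b=17^1·(≡11) mod 17; (6|17)=-1, (11|17)=-1; (−1)^{0·1·8}·(-1)^1·(-1)^0 = -1.
v=7: a=7^-2·(≡6), b=7^-4·(≡1) mod 7; (6|7)=-1, (1|7)=+1; (−1)^{-2·-4·3}·(-1)^-4·(+1)^-2 = +1.
v=2: v_2(a)=8, v_2(b)=26; units ≡ 7, 7 (mod 8); ε·ε+αω+βω = 1·1+8·0+26·0 ≡ 1  ⇒  (a,b)_2 = -1.
(143, 2431 / ℚ) ramifies at {2, 17}: a division algebra.

[2, 17]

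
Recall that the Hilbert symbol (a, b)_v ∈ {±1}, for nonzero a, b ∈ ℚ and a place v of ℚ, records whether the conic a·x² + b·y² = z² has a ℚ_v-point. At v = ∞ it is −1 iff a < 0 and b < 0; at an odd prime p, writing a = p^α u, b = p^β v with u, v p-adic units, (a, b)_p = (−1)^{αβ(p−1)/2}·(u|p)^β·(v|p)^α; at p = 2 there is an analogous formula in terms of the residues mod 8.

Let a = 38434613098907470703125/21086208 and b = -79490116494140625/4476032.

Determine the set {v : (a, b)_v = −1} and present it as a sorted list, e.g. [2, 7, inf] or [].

Mod squares: a ≡ 115115, b ≡ -11362. Check v ∈ {∞, 2, 3, 5, 7, 11, 13, 17, 19, 23}.
v=∞: 115115 > 0 and -11362 < 0  ⇒  (a,b)_∞ = +1.
v=3: a=3^-2·(≡2), b=3^4·(≡2) mod 3; (2|3)=-1, (2|3)=-1; (−1)^{-2·4·1}·(-1)^4·(-1)^-2 = +1.
v=5: a=5^17·(≡2), b=5^10·(≡3) mod 5; (2|5)=-1, (3|5)=-1; (−1)^{17·10·2}·(-1)^10·(-1)^17 = -1.
v=13: a=13^-1·(≡6), b=13^1·(≡4) mod 13; (6|13)=-1, (4|13)=+1; (−1)^{-1·1·6}·(-1)^1·(+1)^-1 = -1.
v=7: a=7^5·(≡4), b=7^2·(≡5) mod 7; (4|7)=+1, (5|7)=-1; (−1)^{5·2·3}·(+1)^2·(-1)^5 = -1.
v=11: a=11^-1·(≡5), b=11^-2·(≡9) mod 11; (5|11)=+1, (9|11)=+1; (−1)^{-1·-2·5}·(+1)^-2·(+1)^-1 = +1.
v=2: v_2(a)=-14, v_2(b)=-7; units ≡ 3, 7 (mod 8); ε·ε+αω+βω = 1·1+-14·0+-7·1 ≡ 0  ⇒  (a,b)_2 = +1.
v=17: a=17^0·(≡9), b=17^-2·(≡3) mod 17; (9|17)=+1, (3|17)=-1; (−1)^{0·-2·8}·(+1)^-2·(-1)^0 = +1.
v=23: a=23^1·(≡5), b=23^1·(≡4) mod 23; (5|23)=-1, (4|23)=+1; (−1)^{1·1·11}·(-1)^1·(+1)^1 = +1.
v=19: a=19^4·(≡3), b=19^3·(≡18) mod 19; (3|19)=-1, (18|19)=-1; (−1)^{4·3·9}·(-1)^3·(-1)^4 = -1.
Ram(115115, -11362) = {5, 7, 13, 19}; no ℚ_5-point on the conic.

[5, 7, 13, 19]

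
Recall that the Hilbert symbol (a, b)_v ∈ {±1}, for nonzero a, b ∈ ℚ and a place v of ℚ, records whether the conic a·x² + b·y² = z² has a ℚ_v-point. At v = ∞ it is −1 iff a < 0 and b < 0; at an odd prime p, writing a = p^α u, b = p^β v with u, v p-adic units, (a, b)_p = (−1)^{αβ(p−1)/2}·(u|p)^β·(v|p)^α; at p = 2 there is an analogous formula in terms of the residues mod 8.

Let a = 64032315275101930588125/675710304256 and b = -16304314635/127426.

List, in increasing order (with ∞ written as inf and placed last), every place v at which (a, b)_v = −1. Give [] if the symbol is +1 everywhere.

(a, b) ≡ (21, -86710) mod (ℚ^×)²; places V = {2, 3, 5, 7, 13, 17, 19, 23, 29, 41, ∞}.
(a,b)_3: α=19, u≡1; β=10, v≡2 (mod 3); (1|3)=+1, (2|3)=-1; sign (−1)^0·+1^10·-1^19 = -1.
(a,b)_5: α=4, u≡1; β=1, v≡3 (mod 5); (1|5)=+1, (3|5)=-1; sign (−1)^0·+1^1·-1^4 = +1.
(a,b)_17: α=2, u≡1; β=0, v≡7 (mod 17); (1|17)=+1, (7|17)=-1; sign (−1)^0·+1^0·-1^2 = +1.
(a,b)_∞: sgn(21)=+, sgn(-86710)=−, so +1.
(a,b)_23: α=2, u≡14; β=1, v≡9 (mod 23); (14|23)=-1, (9|23)=+1; sign (−1)^0·-1^1·+1^2 = -1.
(a,b)_2: α=-16, β=-1; u≡5, v≡5 (mod 8); ε(u)ε(v)=0·0, αω(v)=-16·1, βω(u)=-1·1; sum ≡ 1  ⇒  -1.
(a,b)_13: α=-4, u≡2; β=-3, v≡9 (mod 13); (2|13)=-1, (9|13)=+1; sign (−1)^0·-1^-3·+1^-4 = -1.
(a,b)_7: α=3, u≡6; β=4, v≡6 (mod 7); (6|7)=-1, (6|7)=-1; sign (−1)^0·-1^4·-1^3 = -1.
(a,b)_41: α=2, u≡9; β=0, v≡33 (mod 41); (9|41)=+1, (33|41)=+1; sign (−1)^0·+1^0·+1^2 = +1.
(a,b)_29: α=0, u≡14; β=-1, v≡27 (mod 29); (14|29)=-1, (27|29)=-1; sign (−1)^0·-1^-1·-1^0 = -1.
(a,b)_19: α=-2, u≡2; β=0, v≡16 (mod 19); (2|19)=-1, (16|19)=+1; sign (−1)^0·-1^0·+1^-2 = +1.
|Ram(21, -86710)| = 6, even; anisotropic at {2, 3, 7, 13, 23, 29}.

[2, 3, 7, 13, 23, 29]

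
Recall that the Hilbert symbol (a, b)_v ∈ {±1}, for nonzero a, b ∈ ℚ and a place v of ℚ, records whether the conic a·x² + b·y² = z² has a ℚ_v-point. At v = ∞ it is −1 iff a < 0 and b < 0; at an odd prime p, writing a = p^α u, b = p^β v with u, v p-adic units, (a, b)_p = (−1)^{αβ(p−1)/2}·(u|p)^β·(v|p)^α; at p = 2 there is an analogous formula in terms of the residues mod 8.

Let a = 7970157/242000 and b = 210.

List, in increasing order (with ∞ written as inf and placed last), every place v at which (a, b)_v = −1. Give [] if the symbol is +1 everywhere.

Mod squares: a ≡ 65, b ≡ 210. Check v ∈ {∞, 2, 3, 5, 7, 11, 13, 29}.
v=5: a=5^-3·(≡2), b=5^1·(≡2) mod 5; (2|5)=-1, (2|5)=-1; (−1)^{-3·1·2}·(-1)^1·(-1)^-3 = +1.
v=29: a=29^2·(≡7), b=29^0·(≡7) mod 29; (7|29)=+1, (7|29)=+1; (−1)^{2·0·14}·(+1)^0·(+1)^2 = +1.
v=∞: 65 > 0 and 210 > 0  ⇒  (a,b)_∞ = +1.
v=3: a=3^6·(≡2), b=3^1·(≡1) mod 3; (2|3)=-1, (1|3)=+1; (−1)^{6·1·1}·(-1)^1·(+1)^6 = -1.
v=2: v_2(a)=-4, v_2(b)=1; units ≡ 1, 1 (mod 8); ε·ε+αω+βω = 0·0+-4·0+1·0 ≡ 0  ⇒  (a,b)_2 = +1.
v=13: a=13^1·(≡7), b=13^0·(≡2) mod 13; (7|13)=-1, (2|13)=-1; (−1)^{1·0·6}·(-1)^0·(-1)^1 = -1.
v=11: a=11^-2·(≡7), b=11^0·(≡1) mod 11; (7|11)=-1, (1|11)=+1; (−1)^{-2·0·5}·(-1)^0·(+1)^-2 = +1.
v=7: a=7^0·(≡2), b=7^1·(≡2) mod 7; (2|7)=+1, (2|7)=+1; (−1)^{0·1·3}·(+1)^1·(+1)^0 = +1.
Ram(65, 210) = {3, 13}; no ℚ_3-point on the conic.

[3, 13]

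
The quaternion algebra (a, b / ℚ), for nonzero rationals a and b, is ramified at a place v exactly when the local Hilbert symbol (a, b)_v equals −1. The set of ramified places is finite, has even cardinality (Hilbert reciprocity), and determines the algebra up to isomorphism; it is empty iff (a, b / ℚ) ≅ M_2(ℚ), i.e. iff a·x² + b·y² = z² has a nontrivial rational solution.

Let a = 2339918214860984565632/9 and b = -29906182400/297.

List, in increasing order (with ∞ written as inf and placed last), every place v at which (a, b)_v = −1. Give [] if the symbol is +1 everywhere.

Mod squares: a ≡ 13838, b ≡ -533577. Check v ∈ {∞, 2, 3, 5, 11, 17, 19, 23, 37}.
v=3: a=3^-2·(≡2), b=3^-3·(≡2) mod 3; (2|3)=-1, (2|3)=-1; (−1)^{-2·-3·1}·(-1)^-3·(-1)^-2 = -1.
v=2: v_2(a)=7, v_2(b)=8; units ≡ 7, 7 (mod 8); ε·ε+αω+βω = 1·1+7·0+8·0 ≡ 1  ⇒  (a,b)_2 = -1.
v=5: a=5^0·(≡3), b=5^2·(≡2) mod 5; (3|5)=-1, (2|5)=-1; (−1)^{0·2·2}·(-1)^2·(-1)^0 = +1.
v=∞: 13838 > 0 and -533577 < 0  ⇒  (a,b)_∞ = +1.
v=11: a=11^3·(≡3), b=11^-1·(≡1) mod 11; (3|11)=+1, (1|11)=+1; (−1)^{3·-1·5}·(+1)^-1·(+1)^3 = -1.
v=17: a=17^5·(≡9), b=17^2·(≡15) mod 17; (9|17)=+1, (15|17)=+1; (−1)^{5·2·8}·(+1)^2·(+1)^5 = +1.
v=19: a=19^2·(≡9), b=19^1·(≡15) mod 19; (9|19)=+1, (15|19)=-1; (−1)^{2·1·9}·(+1)^1·(-1)^2 = +1.
v=37: a=37^3·(≡1), b=37^1·(≡12) mod 37; (1|37)=+1, (12|37)=+1; (−1)^{3·1·18}·(+1)^1·(+1)^3 = +1.
v=23: a=23^2·(≡20), b=23^1·(≡1) mod 23; (20|23)=-1, (1|23)=+1; (−1)^{2·1·11}·(-1)^1·(+1)^2 = -1.
|Ram(13838, -533577)| = 4, even; anisotropic at {2, 3, 11, 23}.

[2, 3, 11, 23]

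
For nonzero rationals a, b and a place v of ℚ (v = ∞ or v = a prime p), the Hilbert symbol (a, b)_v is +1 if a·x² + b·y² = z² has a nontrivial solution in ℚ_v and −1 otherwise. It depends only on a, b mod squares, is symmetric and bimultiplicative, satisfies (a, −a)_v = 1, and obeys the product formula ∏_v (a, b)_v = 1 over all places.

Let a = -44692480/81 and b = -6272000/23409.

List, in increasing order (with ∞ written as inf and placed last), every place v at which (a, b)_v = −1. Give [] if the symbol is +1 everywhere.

Mod squares: a ≡ -43645, b ≡ -5. Check v ∈ {∞, 2, 3, 5, 7, 17, 29, 43}.
v=2: v_2(a)=10, v_2(b)=10; units ≡ 3, 3 (mod 8); ε·ε+αω+βω = 1·1+10·1+10·1 ≡ 1  ⇒  (a,b)_2 = -1.
v=5: a=5^1·(≡4), b=5^3·(≡1) mod 5; (4|5)=+1, (1|5)=+1; (−1)^{1·3·2}·(+1)^3·(+1)^1 = +1.
v=7: a=7^1·(≡1), b=7^2·(≡2) mod 7; (1|7)=+1, (2|7)=+1; (−1)^{1·2·3}·(+1)^2·(+1)^1 = +1.
v=∞: -43645 < 0 and -5 < 0  ⇒  (a,b)_∞ = -1.
v=29: a=29^1·(≡10), b=29^0·(≡20) mod 29; (10|29)=-1, (20|29)=+1; (−1)^{1·0·14}·(-1)^0·(+1)^1 = +1.
v=17: a=17^0·(≡6), b=17^-2·(≡5) mod 17; (6|17)=-1, (5|17)=-1; (−1)^{0·-2·8}·(-1)^-2·(-1)^0 = +1.
v=3: a=3^-4·(≡2), b=3^-4·(≡1) mod 3; (2|3)=-1, (1|3)=+1; (−1)^{-4·-4·1}·(-1)^-4·(+1)^-4 = +1.
v=43: a=43^1·(≡10), b=43^0·(≡14) mod 43; (10|43)=+1, (14|43)=+1; (−1)^{1·0·21}·(+1)^0·(+1)^1 = +1.
(-43645, -5 / ℚ) ramifies at {2, ∞}: a division algebra.

[2, inf]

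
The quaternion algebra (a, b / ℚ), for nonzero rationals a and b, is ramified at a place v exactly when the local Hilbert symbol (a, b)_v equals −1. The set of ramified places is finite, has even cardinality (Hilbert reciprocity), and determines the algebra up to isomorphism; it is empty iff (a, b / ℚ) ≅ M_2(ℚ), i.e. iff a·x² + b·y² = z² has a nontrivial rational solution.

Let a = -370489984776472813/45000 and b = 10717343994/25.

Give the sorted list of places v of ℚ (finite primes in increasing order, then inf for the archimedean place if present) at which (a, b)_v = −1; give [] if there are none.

[23, 29, 41, 43]

Mod squares: a ≡ -41354, b ≡ 218721306. Check v ∈ {∞, 2, 3, 5, 7, 23, 29, 31, 41, 43}.
v=29: a=29^1·(≡28), b=29^1·(≡15) mod 29; (28|29)=+1, (15|29)=-1; (−1)^{1·1·14}·(+1)^1·(-1)^1 = -1.
v=7: a=7^8·(≡2), b=7^2·(≡5) mod 7; (2|7)=+1, (5|7)=-1; (−1)^{8·2·3}·(+1)^2·(-1)^8 = +1.
v=2: v_2(a)=-3, v_2(b)=1; units ≡ 3, 5 (mod 8); ε·ε+αω+βω = 1·0+-3·1+1·1 ≡ 0  ⇒  (a,b)_2 = +1.
v=23: a=23^1·(≡10), b=23^1·(≡17) mod 23; (10|23)=-1, (17|23)=-1; (−1)^{1·1·11}·(-1)^1·(-1)^1 = -1.
v=43: a=43^2·(≡30), b=43^1·(≡19) mod 43; (30|43)=-1, (19|43)=-1; (−1)^{2·1·21}·(-1)^1·(-1)^2 = -1.
v=3: a=3^-2·(≡1), b=3^1·(≡1) mod 3; (1|3)=+1, (1|3)=+1; (−1)^{-2·1·1}·(+1)^1·(+1)^-2 = +1.
v=∞: -41354 < 0 and 218721306 > 0  ⇒  (a,b)_∞ = +1.
v=5: a=5^-4·(≡1), b=5^-2·(≡4) mod 5; (1|5)=+1, (4|5)=+1; (−1)^{-4·-2·2}·(+1)^-2·(+1)^-4 = +1.
v=31: a=31^1·(≡17), b=31^1·(≡5) mod 31; (17|31)=-1, (5|31)=+1; (−1)^{1·1·15}·(-1)^1·(+1)^1 = +1.
v=41: a=41^2·(≡34), b=41^1·(≡4) mod 41; (34|41)=-1, (4|41)=+1; (−1)^{2·1·20}·(-1)^1·(+1)^2 = -1.
|Ram(-41354, 218721306)| = 4, even; anisotropic at {23, 29, 41, 43}.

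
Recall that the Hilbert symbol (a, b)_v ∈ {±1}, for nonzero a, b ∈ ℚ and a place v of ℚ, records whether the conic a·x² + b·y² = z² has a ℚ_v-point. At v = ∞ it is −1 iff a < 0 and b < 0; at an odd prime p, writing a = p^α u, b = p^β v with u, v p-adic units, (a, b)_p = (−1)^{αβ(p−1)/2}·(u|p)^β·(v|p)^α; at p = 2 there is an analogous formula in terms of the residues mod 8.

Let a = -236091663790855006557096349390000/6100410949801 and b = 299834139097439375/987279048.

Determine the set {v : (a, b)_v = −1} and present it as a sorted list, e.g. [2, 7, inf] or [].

[2, 47]

(a, b) ≡ (-451, 45214) mod (ℚ^×)²; places V = {2, 3, 5, 7, 11, 13, 17, 19, 23, 29, 37, 41, 47, ∞}.
(a,b)_3: α=0, u≡2; β=-2, v≡1 (mod 3); (2|3)=-1, (1|3)=+1; sign (−1)^0·-1^-2·+1^0 = +1.
(a,b)_∞: sgn(-451)=−, sgn(45214)=+, so +1.
(a,b)_11: α=3, u≡3; β=2, v≡5 (mod 11); (3|11)=+1, (5|11)=+1; sign (−1)^0·+1^2·+1^3 = +1.
(a,b)_17: α=2, u≡15; β=2, v≡6 (mod 17); (15|17)=+1, (6|17)=-1; sign (−1)^0·+1^2·-1^2 = +1.
(a,b)_37: α=2, u≡36; β=1, v≡10 (mod 37); (36|37)=+1, (10|37)=+1; sign (−1)^0·+1^1·+1^2 = +1.
(a,b)_47: α=2, u≡10; β=1, v≡19 (mod 47); (10|47)=-1, (19|47)=-1; sign (−1)^0·-1^1·-1^2 = -1.
(a,b)_7: α=-2, u≡1; β=-2, v≡4 (mod 7); (1|7)=+1, (4|7)=+1; sign (−1)^0·+1^-2·+1^-2 = +1.
(a,b)_13: α=8, u≡4; β=1, v≡8 (mod 13); (4|13)=+1, (8|13)=-1; sign (−1)^0·+1^1·-1^8 = +1.
(a,b)_41: α=3, u≡13; β=2, v≡37 (mod 41); (13|41)=-1, (37|41)=+1; sign (−1)^0·-1^2·+1^3 = +1.
(a,b)_19: α=2, u≡9; β=2, v≡10 (mod 19); (9|19)=+1, (10|19)=-1; sign (−1)^0·+1^2·-1^2 = +1.
(a,b)_23: α=-6, u≡18; β=-4, v≡20 (mod 23); (18|23)=+1, (20|23)=-1; sign (−1)^0·+1^-4·-1^-6 = +1.
(a,b)_5: α=4, u≡1; β=4, v≡1 (mod 5); (1|5)=+1, (1|5)=+1; sign (−1)^0·+1^4·+1^4 = +1.
(a,b)_2: α=4, β=-3; u≡5, v≡7 (mod 8); ε(u)ε(v)=0·1, αω(v)=4·0, βω(u)=-3·1; sum ≡ 1  ⇒  -1.
(a,b)_29: α=-2, u≡9; β=0, v≡27 (mod 29); (9|29)=+1, (27|29)=-1; sign (−1)^0·+1^0·-1^-2 = +1.
(-451, 45214 / ℚ) ramifies at {2, 47}: a division algebra.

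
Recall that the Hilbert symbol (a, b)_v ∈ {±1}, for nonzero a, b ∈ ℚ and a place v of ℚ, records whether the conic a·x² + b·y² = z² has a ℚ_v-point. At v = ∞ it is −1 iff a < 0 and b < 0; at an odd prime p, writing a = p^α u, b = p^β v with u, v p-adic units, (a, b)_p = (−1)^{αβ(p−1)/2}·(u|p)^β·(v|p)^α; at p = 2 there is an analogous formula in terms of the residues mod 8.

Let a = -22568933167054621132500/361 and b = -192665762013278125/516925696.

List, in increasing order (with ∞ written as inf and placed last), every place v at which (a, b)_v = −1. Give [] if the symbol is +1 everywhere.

Mod squares: a ≡ -37, b ≡ -98605. Check v ∈ {∞, 2, 3, 5, 7, 11, 13, 17, 19, 23, 29, 37, 41}.
v=2: v_2(a)=2, v_2(b)=-8; units ≡ 3, 3 (mod 8); ε·ε+αω+βω = 1·1+2·1+-8·1 ≡ 1  ⇒  (a,b)_2 = -1.
v=19: a=19^-2·(≡9), b=19^0·(≡1) mod 19; (9|19)=+1, (1|19)=+1; (−1)^{-2·0·9}·(+1)^0·(+1)^-2 = +1.
v=23: a=23^2·(≡8), b=23^2·(≡15) mod 23; (8|23)=+1, (15|23)=-1; (−1)^{2·2·11}·(+1)^2·(-1)^2 = +1.
v=37: a=37^3·(≡28), b=37^1·(≡21) mod 37; (28|37)=+1, (21|37)=+1; (−1)^{3·1·18}·(+1)^1·(+1)^3 = +1.
v=41: a=41^2·(≡25), b=41^1·(≡35) mod 41; (25|41)=+1, (35|41)=-1; (−1)^{2·1·20}·(+1)^1·(-1)^2 = +1.
v=3: a=3^4·(≡2), b=3^0·(≡2) mod 3; (2|3)=-1, (2|3)=-1; (−1)^{4·0·1}·(-1)^0·(-1)^4 = +1.
v=17: a=17^0·(≡7), b=17^2·(≡6) mod 17; (7|17)=-1, (6|17)=-1; (−1)^{0·2·8}·(-1)^2·(-1)^0 = +1.
v=29: a=29^0·(≡11), b=29^-2·(≡7) mod 29; (11|29)=-1, (7|29)=+1; (−1)^{0·-2·14}·(-1)^-2·(+1)^0 = +1.
v=11: a=11^4·(≡8), b=11^2·(≡2) mod 11; (8|11)=-1, (2|11)=-1; (−1)^{4·2·5}·(-1)^2·(-1)^4 = +1.
v=7: a=7^0·(≡5), b=7^-4·(≡4) mod 7; (5|7)=-1, (4|7)=+1; (−1)^{0·-4·3}·(-1)^-4·(+1)^0 = +1.
v=13: a=13^2·(≡2), b=13^3·(≡2) mod 13; (2|13)=-1, (2|13)=-1; (−1)^{2·3·6}·(-1)^3·(-1)^2 = -1.
v=5: a=5^4·(≡3), b=5^5·(≡1) mod 5; (3|5)=-1, (1|5)=+1; (−1)^{4·5·2}·(-1)^5·(+1)^4 = -1.
v=∞: -37 < 0 and -98605 < 0  ⇒  (a,b)_∞ = -1.
Ram(-37, -98605) = {2, 5, 13, ∞}; no ℚ_2-point on the conic.

[2, 5, 13, inf]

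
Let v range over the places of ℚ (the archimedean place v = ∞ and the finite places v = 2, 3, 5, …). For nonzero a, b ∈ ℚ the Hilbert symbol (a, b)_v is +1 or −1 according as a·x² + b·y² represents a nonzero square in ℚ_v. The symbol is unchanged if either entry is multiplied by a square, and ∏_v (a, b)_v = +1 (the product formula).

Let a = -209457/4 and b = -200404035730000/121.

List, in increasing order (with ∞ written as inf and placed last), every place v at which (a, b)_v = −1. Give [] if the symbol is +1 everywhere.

[2, 17, 37, inf]

Mod squares: a ≡ -17, b ≡ -37. Check v ∈ {∞, 2, 3, 5, 11, 17, 37}.
v=2: v_2(a)=-2, v_2(b)=4; units ≡ 7, 3 (mod 8); ε·ε+αω+βω = 1·1+-2·1+4·0 ≡ 1  ⇒  (a,b)_2 = -1.
v=11: a=11^0·(≡4), b=11^-2·(≡8) mod 11; (4|11)=+1, (8|11)=-1; (−1)^{0·-2·5}·(+1)^-2·(-1)^0 = +1.
v=5: a=5^0·(≡2), b=5^4·(≡2) mod 5; (2|5)=-1, (2|5)=-1; (−1)^{0·4·2}·(-1)^4·(-1)^0 = +1.
v=3: a=3^2·(≡1), b=3^0·(≡2) mod 3; (1|3)=+1, (2|3)=-1; (−1)^{2·0·1}·(+1)^0·(-1)^2 = +1.
v=37: a=37^2·(≡8), b=37^5·(≡7) mod 37; (8|37)=-1, (7|37)=+1; (−1)^{2·5·18}·(-1)^5·(+1)^2 = -1.
v=∞: -17 < 0 and -37 < 0  ⇒  (a,b)_∞ = -1.
v=17: a=17^1·(≡1), b=17^2·(≡7) mod 17; (1|17)=+1, (7|17)=-1; (−1)^{1·2·8}·(+1)^2·(-1)^1 = -1.
(-17, -37 / ℚ) ramifies at {2, 17, 37, ∞}: a division algebra.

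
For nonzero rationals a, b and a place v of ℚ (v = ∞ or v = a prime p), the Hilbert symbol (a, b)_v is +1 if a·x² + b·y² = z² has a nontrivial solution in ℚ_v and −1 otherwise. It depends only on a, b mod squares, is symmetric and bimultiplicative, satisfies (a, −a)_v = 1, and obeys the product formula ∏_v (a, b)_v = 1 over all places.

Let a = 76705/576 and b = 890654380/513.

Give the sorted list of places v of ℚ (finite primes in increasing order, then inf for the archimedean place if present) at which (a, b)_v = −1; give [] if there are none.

Mod squares: a ≡ 145, b ≡ 2140635. Check v ∈ {∞, 2, 3, 5, 7, 11, 19, 23, 29, 37}.
v=2: v_2(a)=-6, v_2(b)=2; units ≡ 1, 3 (mod 8); ε·ε+αω+βω = 0·1+-6·1+2·0 ≡ 0  ⇒  (a,b)_2 = +1.
v=3: a=3^-2·(≡1), b=3^-3·(≡1) mod 3; (1|3)=+1, (1|3)=+1; (−1)^{-2·-3·1}·(+1)^-3·(+1)^-2 = +1.
v=37: a=37^0·(≡9), b=37^1·(≡18) mod 37; (9|37)=+1, (18|37)=-1; (−1)^{0·1·18}·(+1)^1·(-1)^0 = +1.
v=∞: 145 > 0 and 2140635 > 0  ⇒  (a,b)_∞ = +1.
v=23: a=23^2·(≡7), b=23^0·(≡18) mod 23; (7|23)=-1, (18|23)=+1; (−1)^{2·0·11}·(-1)^0·(+1)^2 = +1.
v=7: a=7^0·(≡3), b=7^3·(≡5) mod 7; (3|7)=-1, (5|7)=-1; (−1)^{0·3·3}·(-1)^3·(-1)^0 = -1.
v=29: a=29^1·(≡13), b=29^1·(≡3) mod 29; (13|29)=+1, (3|29)=-1; (−1)^{1·1·14}·(+1)^1·(-1)^1 = -1.
v=11: a=11^0·(≡6), b=11^2·(≡6) mod 11; (6|11)=-1, (6|11)=-1; (−1)^{0·2·5}·(-1)^2·(-1)^0 = +1.
v=5: a=5^1·(≡1), b=5^1·(≡2) mod 5; (1|5)=+1, (2|5)=-1; (−1)^{1·1·2}·(+1)^1·(-1)^1 = -1.
v=19: a=19^0·(≡13), b=19^-1·(≡15) mod 19; (13|19)=-1, (15|19)=-1; (−1)^{0·-1·9}·(-1)^-1·(-1)^0 = -1.
Ram(145, 2140635) = {5, 7, 19, 29}; no ℚ_5-point on the conic.

[5, 7, 19, 29]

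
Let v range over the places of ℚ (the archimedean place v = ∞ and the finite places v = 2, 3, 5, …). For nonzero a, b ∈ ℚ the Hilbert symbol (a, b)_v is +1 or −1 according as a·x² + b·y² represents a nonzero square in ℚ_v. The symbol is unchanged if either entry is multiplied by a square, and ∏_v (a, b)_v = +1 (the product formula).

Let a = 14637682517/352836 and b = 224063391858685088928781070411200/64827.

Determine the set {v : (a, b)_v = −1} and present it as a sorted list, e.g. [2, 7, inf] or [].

[3, 11, 31, 53]

Mod squares: a ≡ 40547597, b ≡ 1338070701. Check v ∈ {∞, 2, 3, 5, 7, 11, 19, 23, 29, 31, 37, 53}.
v=29: a=29^1·(≡20), b=29^3·(≡22) mod 29; (20|29)=+1, (22|29)=+1; (−1)^{1·3·14}·(+1)^3·(+1)^1 = +1.
v=5: a=5^0·(≡2), b=5^2·(≡4) mod 5; (2|5)=-1, (4|5)=+1; (−1)^{0·2·2}·(-1)^2·(+1)^0 = +1.
v=3: a=3^-6·(≡2), b=3^-3·(≡1) mod 3; (2|3)=-1, (1|3)=+1; (−1)^{-6·-3·1}·(-1)^-3·(+1)^-6 = -1.
v=7: a=7^0·(≡3), b=7^-4·(≡4) mod 7; (3|7)=-1, (4|7)=+1; (−1)^{0·-4·3}·(-1)^-4·(+1)^0 = +1.
v=37: a=37^1·(≡31), b=37^3·(≡23) mod 37; (31|37)=-1, (23|37)=-1; (−1)^{1·3·18}·(-1)^3·(-1)^1 = +1.
v=53: a=53^1·(≡4), b=53^3·(≡33) mod 53; (4|53)=+1, (33|53)=-1; (−1)^{1·3·26}·(+1)^3·(-1)^1 = -1.
v=2: v_2(a)=-2, v_2(b)=6; units ≡ 5, 5 (mod 8); ε·ε+αω+βω = 0·0+-2·1+6·1 ≡ 0  ⇒  (a,b)_2 = +1.
v=23: a=23^1·(≡12), b=23^5·(≡22) mod 23; (12|23)=+1, (22|23)=-1; (−1)^{1·5·11}·(+1)^5·(-1)^1 = +1.
v=31: a=31^1·(≡28), b=31^3·(≡7) mod 31; (28|31)=+1, (7|31)=+1; (−1)^{1·3·15}·(+1)^3·(+1)^1 = -1.
v=11: a=11^-2·(≡7), b=11^1·(≡2) mod 11; (7|11)=-1, (2|11)=-1; (−1)^{-2·1·5}·(-1)^1·(-1)^-2 = -1.
v=19: a=19^2·(≡16), b=19^2·(≡18) mod 19; (16|19)=+1, (18|19)=-1; (−1)^{2·2·9}·(+1)^2·(-1)^2 = +1.
v=∞: 40547597 > 0 and 1338070701 > 0  ⇒  (a,b)_∞ = +1.
(40547597, 1338070701 / ℚ) ramifies at {3, 11, 31, 53}: a division algebra.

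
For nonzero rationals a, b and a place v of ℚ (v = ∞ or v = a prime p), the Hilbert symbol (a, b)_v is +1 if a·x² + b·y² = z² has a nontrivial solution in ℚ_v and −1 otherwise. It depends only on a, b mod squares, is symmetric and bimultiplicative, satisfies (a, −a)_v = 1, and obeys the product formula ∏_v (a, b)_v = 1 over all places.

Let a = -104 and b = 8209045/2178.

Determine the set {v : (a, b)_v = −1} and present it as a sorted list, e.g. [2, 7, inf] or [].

Mod squares: a ≡ -26, b ≡ 56810. Check v ∈ {∞, 2, 3, 5, 11, 13, 17, 19, 23}.
v=23: a=23^0·(≡11), b=23^1·(≡13) mod 23; (11|23)=-1, (13|23)=+1; (−1)^{0·1·11}·(-1)^1·(+1)^0 = -1.
v=3: a=3^0·(≡1), b=3^-2·(≡2) mod 3; (1|3)=+1, (2|3)=-1; (−1)^{0·-2·1}·(+1)^-2·(-1)^0 = +1.
v=17: a=17^0·(≡15), b=17^2·(≡16) mod 17; (15|17)=+1, (16|17)=+1; (−1)^{0·2·8}·(+1)^2·(+1)^0 = +1.
v=2: v_2(a)=3, v_2(b)=-1; units ≡ 3, 5 (mod 8); ε·ε+αω+βω = 1·0+3·1+-1·1 ≡ 0  ⇒  (a,b)_2 = +1.
v=∞: -26 < 0 and 56810 > 0  ⇒  (a,b)_∞ = +1.
v=11: a=11^0·(≡6), b=11^-2·(≡6) mod 11; (6|11)=-1, (6|11)=-1; (−1)^{0·-2·5}·(-1)^-2·(-1)^0 = +1.
v=19: a=19^0·(≡10), b=19^1·(≡17) mod 19; (10|19)=-1, (17|19)=+1; (−1)^{0·1·9}·(-1)^1·(+1)^0 = -1.
v=5: a=5^0·(≡1), b=5^1·(≡3) mod 5; (1|5)=+1, (3|5)=-1; (−1)^{0·1·2}·(+1)^1·(-1)^0 = +1.
v=13: a=13^1·(≡5), b=13^1·(≡6) mod 13; (5|13)=-1, (6|13)=-1; (−1)^{1·1·6}·(-1)^1·(-1)^1 = +1.
Ram(-26, 56810) = {19, 23}; no ℚ_19-point on the conic.

[19, 23]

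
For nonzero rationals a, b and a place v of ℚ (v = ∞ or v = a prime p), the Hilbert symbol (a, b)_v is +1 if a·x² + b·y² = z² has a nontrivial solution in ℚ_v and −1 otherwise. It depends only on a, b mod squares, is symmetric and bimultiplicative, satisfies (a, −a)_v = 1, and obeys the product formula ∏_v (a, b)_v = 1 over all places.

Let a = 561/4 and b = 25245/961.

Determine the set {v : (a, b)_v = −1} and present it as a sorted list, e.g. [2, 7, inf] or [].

Mod squares: a ≡ 561, b ≡ 2805. Check v ∈ {∞, 2, 3, 5, 11, 17, 31}.
v=11: a=11^1·(≡10), b=11^1·(≡10) mod 11; (10|11)=-1, (10|11)=-1; (−1)^{1·1·5}·(-1)^1·(-1)^1 = -1.
v=2: v_2(a)=-2, v_2(b)=0; units ≡ 1, 5 (mod 8); ε·ε+αω+βω = 0·0+-2·1+0·0 ≡ 0  ⇒  (a,b)_2 = +1.
v=3: a=3^1·(≡1), b=3^3·(≡2) mod 3; (1|3)=+1, (2|3)=-1; (−1)^{1·3·1}·(+1)^3·(-1)^1 = +1.
v=31: a=31^0·(≡24), b=31^-2·(≡11) mod 31; (24|31)=-1, (11|31)=-1; (−1)^{0·-2·15}·(-1)^-2·(-1)^0 = +1.
v=∞: 561 > 0 and 2805 > 0  ⇒  (a,b)_∞ = +1.
v=5: a=5^0·(≡4), b=5^1·(≡4) mod 5; (4|5)=+1, (4|5)=+1; (−1)^{0·1·2}·(+1)^1·(+1)^0 = +1.
v=17: a=17^1·(≡4), b=17^1·(≡12) mod 17; (4|17)=+1, (12|17)=-1; (−1)^{1·1·8}·(+1)^1·(-1)^1 = -1.
(561, 2805 / ℚ) ramifies at {11, 17}: a division algebra.

[11, 17]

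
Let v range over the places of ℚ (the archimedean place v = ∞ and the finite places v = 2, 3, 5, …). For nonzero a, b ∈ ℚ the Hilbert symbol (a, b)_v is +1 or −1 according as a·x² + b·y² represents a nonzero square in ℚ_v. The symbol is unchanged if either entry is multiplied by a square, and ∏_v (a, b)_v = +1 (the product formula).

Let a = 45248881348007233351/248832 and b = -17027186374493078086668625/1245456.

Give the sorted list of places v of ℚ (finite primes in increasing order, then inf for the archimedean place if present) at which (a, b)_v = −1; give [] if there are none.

(a, b) ≡ (1677, -10105) mod (ℚ^×)²; places V = {2, 3, 5, 7, 13, 17, 31, 43, 47, ∞}.
(a,b)_13: α=5, u≡12; β=6, v≡12 (mod 13); (12|13)=+1, (12|13)=+1; sign (−1)^0·+1^6·+1^5 = +1.
(a,b)_∞: sgn(1677)=+, sgn(-10105)=−, so +1.
(a,b)_5: α=0, u≡3; β=3, v≡1 (mod 5); (3|5)=-1, (1|5)=+1; sign (−1)^0·-1^3·+1^0 = -1.
(a,b)_2: α=-10, β=-4; u≡5, v≡7 (mod 8); ε(u)ε(v)=0·1, αω(v)=-10·0, βω(u)=-4·1; sum ≡ 0  ⇒  +1.
(a,b)_3: α=-5, u≡1; β=-4, v≡2 (mod 3); (1|3)=+1, (2|3)=-1; sign (−1)^0·+1^-4·-1^-5 = -1.
(a,b)_47: α=2, u≡3; β=3, v≡22 (mod 47); (3|47)=+1, (22|47)=-1; sign (−1)^0·+1^3·-1^2 = +1.
(a,b)_31: α=0, u≡26; β=-2, v≡8 (mod 31); (26|31)=-1, (8|31)=+1; sign (−1)^0·-1^-2·+1^0 = +1.
(a,b)_17: α=2, u≡12; β=0, v≡7 (mod 17); (12|17)=-1, (7|17)=-1; sign (−1)^0·-1^0·-1^2 = +1.
(a,b)_43: α=3, u≡29; β=7, v≡35 (mod 43); (29|43)=-1, (35|43)=+1; sign (−1)^1·-1^7·+1^3 = +1.
(a,b)_7: α=4, u≡2; β=0, v≡3 (mod 7); (2|7)=+1, (3|7)=-1; sign (−1)^0·+1^0·-1^4 = +1.
(1677, -10105 / ℚ) ramifies at {3, 5}: a division algebra.

[3, 5]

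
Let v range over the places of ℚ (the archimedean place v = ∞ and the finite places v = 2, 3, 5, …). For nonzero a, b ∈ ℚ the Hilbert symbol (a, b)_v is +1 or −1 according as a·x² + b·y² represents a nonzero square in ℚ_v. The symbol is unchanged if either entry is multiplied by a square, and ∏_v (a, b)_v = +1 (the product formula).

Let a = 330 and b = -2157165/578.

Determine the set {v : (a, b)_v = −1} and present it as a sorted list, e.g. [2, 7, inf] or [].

[3, 11]

(a, b) ≡ (330, -570) mod (ℚ^×)²; places V = {2, 3, 5, 11, 17, 19, 29, ∞}.
(a,b)_2: α=1, β=-1; u≡5, v≡3 (mod 8); ε(u)ε(v)=0·1, αω(v)=1·1, βω(u)=-1·1; sum ≡ 0  ⇒  +1.
(a,b)_∞: sgn(330)=+, sgn(-570)=−, so +1.
(a,b)_11: α=1, u≡8; β=0, v≡2 (mod 11); (8|11)=-1, (2|11)=-1; sign (−1)^0·-1^0·-1^1 = -1.
(a,b)_5: α=1, u≡1; β=1, v≡4 (mod 5); (1|5)=+1, (4|5)=+1; sign (−1)^0·+1^1·+1^1 = +1.
(a,b)_19: α=0, u≡7; β=1, v≡13 (mod 19); (7|19)=+1, (13|19)=-1; sign (−1)^0·+1^1·-1^0 = +1.
(a,b)_29: α=0, u≡11; β=2, v≡21 (mod 29); (11|29)=-1, (21|29)=-1; sign (−1)^0·-1^2·-1^0 = +1.
(a,b)_17: α=0, u≡7; β=-2, v≡8 (mod 17); (7|17)=-1, (8|17)=+1; sign (−1)^0·-1^-2·+1^0 = +1.
(a,b)_3: α=1, u≡2; β=3, v≡2 (mod 3); (2|3)=-1, (2|3)=-1; sign (−1)^1·-1^3·-1^1 = -1.
|Ram(330, -570)| = 2, even; anisotropic at {3, 11}.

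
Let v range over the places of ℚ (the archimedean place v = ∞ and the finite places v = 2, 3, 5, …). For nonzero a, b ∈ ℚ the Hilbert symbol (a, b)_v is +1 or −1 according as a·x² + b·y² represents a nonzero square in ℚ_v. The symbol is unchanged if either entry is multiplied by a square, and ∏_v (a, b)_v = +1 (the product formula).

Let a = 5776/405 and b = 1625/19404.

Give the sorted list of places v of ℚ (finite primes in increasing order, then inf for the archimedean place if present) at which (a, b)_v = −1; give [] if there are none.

[5, 13]

(a, b) ≡ (5, 715) mod (ℚ^×)²; places V = {2, 3, 5, 7, 11, 13, 19, ∞}.
(a,b)_11: α=0, u≡5; β=-1, v≡2 (mod 11); (5|11)=+1, (2|11)=-1; sign (−1)^0·+1^-1·-1^0 = +1.
(a,b)_2: α=4, β=-2; u≡5, v≡3 (mod 8); ε(u)ε(v)=0·1, αω(v)=4·1, βω(u)=-2·1; sum ≡ 0  ⇒  +1.
(a,b)_13: α=0, u≡2; β=1, v≡1 (mod 13); (2|13)=-1, (1|13)=+1; sign (−1)^0·-1^1·+1^0 = -1.
(a,b)_19: α=2, u≡9; β=0, v≡2 (mod 19); (9|19)=+1, (2|19)=-1; sign (−1)^0·+1^0·-1^2 = +1.
(a,b)_3: α=-4, u≡2; β=-2, v≡1 (mod 3); (2|3)=-1, (1|3)=+1; sign (−1)^0·-1^-2·+1^-4 = +1.
(a,b)_7: α=0, u≡6; β=-2, v≡2 (mod 7); (6|7)=-1, (2|7)=+1; sign (−1)^0·-1^-2·+1^0 = +1.
(a,b)_∞: sgn(5)=+, sgn(715)=+, so +1.
(a,b)_5: α=-1, u≡1; β=3, v≡2 (mod 5); (1|5)=+1, (2|5)=-1; sign (−1)^0·+1^3·-1^-1 = -1.
Ram(5, 715) = {5, 13}; no ℚ_5-point on the conic.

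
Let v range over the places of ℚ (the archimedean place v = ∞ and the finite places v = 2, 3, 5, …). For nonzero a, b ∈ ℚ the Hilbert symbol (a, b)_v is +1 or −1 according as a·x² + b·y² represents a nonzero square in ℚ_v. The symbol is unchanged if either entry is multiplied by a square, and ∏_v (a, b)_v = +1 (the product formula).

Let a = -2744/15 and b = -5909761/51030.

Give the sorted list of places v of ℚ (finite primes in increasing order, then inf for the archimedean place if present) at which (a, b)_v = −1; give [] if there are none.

[2, 3, 5, inf]

Mod squares: a ≡ -210, b ≡ -70. Check v ∈ {∞, 2, 3, 5, 7, 11, 13, 17}.
v=5: a=5^-1·(≡2), b=5^-1·(≡4) mod 5; (2|5)=-1, (4|5)=+1; (−1)^{-1·-1·2}·(-1)^-1·(+1)^-1 = -1.
v=2: v_2(a)=3, v_2(b)=-1; units ≡ 7, 5 (mod 8); ε·ε+αω+βω = 1·0+3·1+-1·0 ≡ 1  ⇒  (a,b)_2 = -1.
v=7: a=7^3·(≡6), b=7^-1·(≡1) mod 7; (6|7)=-1, (1|7)=+1; (−1)^{3·-1·3}·(-1)^-1·(+1)^3 = +1.
v=∞: -210 < 0 and -70 < 0  ⇒  (a,b)_∞ = -1.
v=11: a=11^0·(≡7), b=11^2·(≡10) mod 11; (7|11)=-1, (10|11)=-1; (−1)^{0·2·5}·(-1)^2·(-1)^0 = +1.
v=13: a=13^0·(≡6), b=13^2·(≡8) mod 13; (6|13)=-1, (8|13)=-1; (−1)^{0·2·6}·(-1)^2·(-1)^0 = +1.
v=17: a=17^0·(≡12), b=17^2·(≡8) mod 17; (12|17)=-1, (8|17)=+1; (−1)^{0·2·8}·(-1)^2·(+1)^0 = +1.
v=3: a=3^-1·(≡2), b=3^-6·(≡2) mod 3; (2|3)=-1, (2|3)=-1; (−1)^{-1·-6·1}·(-1)^-6·(-1)^-1 = -1.
|Ram(-210, -70)| = 4, even; anisotropic at {2, 3, 5, ∞}.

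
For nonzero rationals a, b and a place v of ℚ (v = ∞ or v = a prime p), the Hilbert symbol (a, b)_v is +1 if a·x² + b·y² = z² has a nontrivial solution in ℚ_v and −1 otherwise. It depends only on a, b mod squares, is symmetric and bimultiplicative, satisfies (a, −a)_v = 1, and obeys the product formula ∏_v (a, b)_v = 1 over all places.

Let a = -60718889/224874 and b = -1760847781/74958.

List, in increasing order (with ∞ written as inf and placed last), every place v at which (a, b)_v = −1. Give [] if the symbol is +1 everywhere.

[3, 19, 29, inf]

(a, b) ≡ (-5434, -472758) mod (ℚ^×)²; places V = {2, 3, 7, 11, 13, 19, 29, 31, ∞}.
(a,b)_13: α=-1, u≡2; β=-1, v≡5 (mod 13); (2|13)=-1, (5|13)=-1; sign (−1)^0·-1^-1·-1^-1 = +1.
(a,b)_29: α=0, u≡8; β=1, v≡24 (mod 29); (8|29)=-1, (24|29)=+1; sign (−1)^0·-1^1·+1^0 = -1.
(a,b)_3: α=-2, u≡2; β=-1, v≡1 (mod 3); (2|3)=-1, (1|3)=+1; sign (−1)^0·-1^-1·+1^-2 = -1.
(a,b)_31: α=-2, u≡24; β=-2, v≡11 (mod 31); (24|31)=-1, (11|31)=-1; sign (−1)^0·-1^-2·-1^-2 = +1.
(a,b)_11: α=3, u≡9; β=3, v≡2 (mod 11); (9|11)=+1, (2|11)=-1; sign (−1)^1·+1^3·-1^3 = +1.
(a,b)_2: α=-1, β=-1; u≡3, v≡5 (mod 8); ε(u)ε(v)=1·0, αω(v)=-1·1, βω(u)=-1·1; sum ≡ 0  ⇒  +1.
(a,b)_19: α=1, u≡14; β=1, v≡2 (mod 19); (14|19)=-1, (2|19)=-1; sign (−1)^1·-1^1·-1^1 = -1.
(a,b)_∞: sgn(-5434)=−, sgn(-472758)=−, so -1.
(a,b)_7: α=4, u≡5; β=4, v≡1 (mod 7); (5|7)=-1, (1|7)=+1; sign (−1)^0·-1^4·+1^4 = +1.
|Ram(-5434, -472758)| = 4, even; anisotropic at {3, 19, 29, ∞}.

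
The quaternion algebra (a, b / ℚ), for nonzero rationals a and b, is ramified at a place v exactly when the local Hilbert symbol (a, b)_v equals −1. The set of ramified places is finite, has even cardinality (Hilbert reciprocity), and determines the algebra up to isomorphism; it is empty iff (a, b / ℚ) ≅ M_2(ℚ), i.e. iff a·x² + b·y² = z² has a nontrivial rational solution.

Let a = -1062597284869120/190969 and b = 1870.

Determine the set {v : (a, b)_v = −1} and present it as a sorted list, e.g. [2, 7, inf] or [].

[13, 17]

(a, b) ≡ (-5005, 1870) mod (ℚ^×)²; places V = {2, 5, 7, 11, 13, 17, 19, 23, ∞}.
(a,b)_∞: sgn(-5005)=−, sgn(1870)=+, so +1.
(a,b)_5: α=1, u≡4; β=1, v≡4 (mod 5); (4|5)=+1, (4|5)=+1; sign (−1)^0·+1^1·+1^1 = +1.
(a,b)_19: α=-2, u≡9; β=0, v≡8 (mod 19); (9|19)=+1, (8|19)=-1; sign (−1)^0·+1^0·-1^-2 = +1.
(a,b)_23: α=-2, u≡1; β=0, v≡7 (mod 23); (1|23)=+1, (7|23)=-1; sign (−1)^0·+1^0·-1^-2 = +1.
(a,b)_7: α=3, u≡6; β=0, v≡1 (mod 7); (6|7)=-1, (1|7)=+1; sign (−1)^0·-1^0·+1^3 = +1.
(a,b)_11: α=5, u≡8; β=1, v≡5 (mod 11); (8|11)=-1, (5|11)=+1; sign (−1)^1·-1^1·+1^5 = +1.
(a,b)_2: α=10, β=1; u≡3, v≡7 (mod 8); ε(u)ε(v)=1·1, αω(v)=10·0, βω(u)=1·1; sum ≡ 0  ⇒  +1.
(a,b)_17: α=2, u≡11; β=1, v≡8 (mod 17); (11|17)=-1, (8|17)=+1; sign (−1)^0·-1^1·+1^2 = -1.
(a,b)_13: α=1, u≡11; β=0, v≡11 (mod 13); (11|13)=-1, (11|13)=-1; sign (−1)^0·-1^0·-1^1 = -1.
Ram(-5005, 1870) = {13, 17}; no ℚ_13-point on the conic.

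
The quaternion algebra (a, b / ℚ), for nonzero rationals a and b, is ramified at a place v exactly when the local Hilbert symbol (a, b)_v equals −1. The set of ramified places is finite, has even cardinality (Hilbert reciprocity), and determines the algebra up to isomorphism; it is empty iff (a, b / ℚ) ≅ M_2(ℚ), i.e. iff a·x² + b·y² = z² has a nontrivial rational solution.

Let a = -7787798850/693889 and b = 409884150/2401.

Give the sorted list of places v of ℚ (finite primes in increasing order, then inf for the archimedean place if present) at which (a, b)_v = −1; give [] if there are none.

[23, 37]

Mod squares: a ≡ -5106, b ≡ 97014. Check v ∈ {∞, 2, 3, 5, 7, 13, 17, 19, 23, 37}.
v=19: a=19^2·(≡6), b=19^1·(≡14) mod 19; (6|19)=+1, (14|19)=-1; (−1)^{2·1·9}·(+1)^1·(-1)^2 = +1.
v=2: v_2(a)=1, v_2(b)=1; units ≡ 7, 3 (mod 8); ε·ε+αω+βω = 1·1+1·1+1·0 ≡ 0  ⇒  (a,b)_2 = +1.
v=17: a=17^-2·(≡14), b=17^0·(≡10) mod 17; (14|17)=-1, (10|17)=-1; (−1)^{-2·0·8}·(-1)^0·(-1)^-2 = +1.
v=5: a=5^2·(≡4), b=5^2·(≡1) mod 5; (4|5)=+1, (1|5)=+1; (−1)^{2·2·2}·(+1)^2·(+1)^2 = +1.
v=13: a=13^2·(≡9), b=13^2·(≡2) mod 13; (9|13)=+1, (2|13)=-1; (−1)^{2·2·6}·(+1)^2·(-1)^2 = +1.
v=∞: -5106 < 0 and 97014 > 0  ⇒  (a,b)_∞ = +1.
v=7: a=7^-4·(≡4), b=7^-4·(≡4) mod 7; (4|7)=+1, (4|7)=+1; (−1)^{-4·-4·3}·(+1)^-4·(+1)^-4 = +1.
v=37: a=37^1·(≡33), b=37^1·(≡18) mod 37; (33|37)=+1, (18|37)=-1; (−1)^{1·1·18}·(+1)^1·(-1)^1 = -1.
v=23: a=23^1·(≡12), b=23^1·(≡16) mod 23; (12|23)=+1, (16|23)=+1; (−1)^{1·1·11}·(+1)^1·(+1)^1 = -1.
v=3: a=3^1·(≡2), b=3^1·(≡1) mod 3; (2|3)=-1, (1|3)=+1; (−1)^{1·1·1}·(-1)^1·(+1)^1 = +1.
(-5106, 97014 / ℚ) ramifies at {23, 37}: a division algebra.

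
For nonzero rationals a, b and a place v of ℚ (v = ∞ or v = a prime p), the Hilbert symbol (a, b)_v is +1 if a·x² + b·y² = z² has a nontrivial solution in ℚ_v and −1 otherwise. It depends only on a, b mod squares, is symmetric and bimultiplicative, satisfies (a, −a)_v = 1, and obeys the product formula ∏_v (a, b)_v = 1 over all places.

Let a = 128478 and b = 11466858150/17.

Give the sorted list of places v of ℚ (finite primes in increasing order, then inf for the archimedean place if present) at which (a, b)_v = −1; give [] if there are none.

[]

(a, b) ≡ (2622, 266662) mod (ℚ^×)²; places V = {2, 3, 5, 7, 11, 17, 19, 23, 31, ∞}.
(a,b)_11: α=0, u≡9; β=1, v≡5 (mod 11); (9|11)=+1, (5|11)=+1; sign (−1)^0·+1^1·+1^0 = +1.
(a,b)_2: α=1, β=1; u≡7, v≡3 (mod 8); ε(u)ε(v)=1·1, αω(v)=1·1, βω(u)=1·0; sum ≡ 0  ⇒  +1.
(a,b)_23: α=1, u≡20; β=1, v≡6 (mod 23); (20|23)=-1, (6|23)=+1; sign (−1)^1·-1^1·+1^1 = +1.
(a,b)_3: α=1, u≡1; β=4, v≡1 (mod 3); (1|3)=+1, (1|3)=+1; sign (−1)^0·+1^4·+1^1 = +1.
(a,b)_17: α=0, u≡9; β=-1, v≡11 (mod 17); (9|17)=+1, (11|17)=-1; sign (−1)^0·+1^-1·-1^0 = +1.
(a,b)_19: α=1, u≡17; β=2, v≡6 (mod 19); (17|19)=+1, (6|19)=+1; sign (−1)^0·+1^2·+1^1 = +1.
(a,b)_∞: sgn(2622)=+, sgn(266662)=+, so +1.
(a,b)_5: α=0, u≡3; β=2, v≡3 (mod 5); (3|5)=-1, (3|5)=-1; sign (−1)^0·-1^2·-1^0 = +1.
(a,b)_7: α=2, u≡4; β=0, v≡2 (mod 7); (4|7)=+1, (2|7)=+1; sign (−1)^0·+1^0·+1^2 = +1.
(a,b)_31: α=0, u≡14; β=1, v≡21 (mod 31); (14|31)=+1, (21|31)=-1; sign (−1)^0·+1^1·-1^0 = +1.
Every local symbol is +1, so the conic 2622·x² + 266662·y² = z² has ℚ_v-points for all v and hence a ℚ-point; (a, b / ℚ) ≅ M_2(ℚ).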